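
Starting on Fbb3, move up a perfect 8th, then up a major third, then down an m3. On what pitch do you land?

Fb4

Fbb3 up a perfect octave → Fbb4 (12 semitones).
Up a major third from Fbb4: Abb4 (4 semitones up).
A minor third down from Abb4 is Fb4.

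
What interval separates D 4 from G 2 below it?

Descending from D4 to G2 is the same interval as ascending G2 to D4.
G to D spans five letter names (G-A-B-C-D), plus an octave: a twelfth.
The perfect twelfth spans 19 semitones, and G2 to D4 is exactly 19 semitones — so this is a perfect twelfth.
(Equivalently, a compound perfect fifth: a perfect fifth plus an octave.)

perfect twelfth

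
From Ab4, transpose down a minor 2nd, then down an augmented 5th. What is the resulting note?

Ab4 down a minor second → G4 (1 semitone).
Down an augmented fifth from G4: Cb4 (8 semitones down).

Cb4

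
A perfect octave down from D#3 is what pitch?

The letter stays D (same as the start), shifted an octave down.
A perfect octave spans 12 semitones, so from D#3 the target pitch is D#2.

D#2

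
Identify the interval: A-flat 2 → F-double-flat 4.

diminished 13th

A to F spans six letter names (A-B-C-D-E-F), plus an octave — that makes it a thirteenth of some quality.
The major thirteenth is 21 semitones; here we have 19, two semitones narrower: diminished.
(Equivalently, a compound diminished sixth: a diminished sixth plus an octave.)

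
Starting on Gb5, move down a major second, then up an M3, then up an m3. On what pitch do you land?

Cb6

Gb5 down a major second → Fb5 (2 semitones).
Up a major third from Fb5: Ab5 (4 semitones up).
Up a minor third from Ab5: Cb6 (3 semitones up).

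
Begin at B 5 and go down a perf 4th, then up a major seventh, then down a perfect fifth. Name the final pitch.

A sharp 5

B5 down a perfect fourth → F#5 (5 semitones).
A major seventh up from F#5 is E#6.
Down a perfect fifth from E#6: A#5 (7 semitones down).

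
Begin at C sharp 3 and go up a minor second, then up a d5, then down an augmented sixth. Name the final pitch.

A minor second up from C#3 is D3.
Up a diminished fifth from D3: Ab3 (6 semitones up).
Down an augmented sixth from Ab3: Cbb3 (10 semitones down).

C double-flat 3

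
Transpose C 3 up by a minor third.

E-flat 3

Three letter names up from C: E.
Moving 3 semitones up from C3 (the size of a minor third) reaches Eb3.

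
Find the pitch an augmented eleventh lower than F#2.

C1

Four letters down from F (plus an octave) reaches C.
An augmented eleventh spans 18 semitones, so from F#2 the target pitch is C1.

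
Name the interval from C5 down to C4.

Descending from C5 to C4 is the same interval as ascending C4 to C5.
C to C is the same letter name, plus an octave: an octave.
C4 to C5 is 12 semitones, matching the perfect octave exactly, so the quality is perfect.

perfect octave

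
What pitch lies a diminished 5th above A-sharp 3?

Counting five letter names up from A lands on E.
Moving 6 semitones up from A#3 (the size of a diminished fifth) reaches E4.

E 4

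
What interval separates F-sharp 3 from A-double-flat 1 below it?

doubly augmented 13th

Descending from F#3 to Abb1 is the same interval as ascending Abb1 to F#3.
A to F spans six letter names (A-B-C-D-E-F), plus an octave — that makes it a thirteenth of some quality.
Abb1 to F#3 spans 23 semitones — two semitones wider than the major thirteenth (21) — giving a doubly augmented thirteenth.
(Equivalently, a compound doubly augmented sixth: a doubly augmented sixth plus an octave.)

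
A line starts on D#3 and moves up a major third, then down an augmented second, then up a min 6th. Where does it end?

A major third up from D#3 is F##3.
F##3 down an augmented second → E3 (3 semitones).
A minor sixth up from E3 is C4.

C4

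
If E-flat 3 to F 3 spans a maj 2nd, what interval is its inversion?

The rule of nine gives the new number: 9 − 2 = 7, so a second becomes a seventh.
Quality inverts too: major becomes minor. That makes the inversion a minor seventh.

minor 7th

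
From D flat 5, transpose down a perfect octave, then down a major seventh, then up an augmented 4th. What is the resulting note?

Db5 down a perfect octave → Db4 (12 semitones).
Down a major seventh from Db4: Ebb3 (11 semitones down).
Ebb3 up an augmented fourth → Ab3 (6 semitones).

A flat 3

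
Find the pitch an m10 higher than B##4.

Counting three letter names plus an octave up from B lands on D.
Moving 15 semitones up from B##4 (the size of a minor tenth) reaches D##6.

D##6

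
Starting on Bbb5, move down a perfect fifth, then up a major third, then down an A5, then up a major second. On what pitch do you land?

Bbb5 down a perfect fifth → Ebb5 (7 semitones).
Up a major third from Ebb5: Gb5 (4 semitones up).
Down an augmented fifth from Gb5: Cbb5 (8 semitones down).
Up a major second from Cbb5: Dbb5 (2 semitones up).

Dbb5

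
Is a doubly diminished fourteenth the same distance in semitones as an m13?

Both span 20 semitones: a doubly diminished fourteenth and a minor thirteenth are the same chromatic distance.

Yes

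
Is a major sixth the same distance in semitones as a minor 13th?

A major sixth is 9 semitones but a minor thirteenth is 20 semitones — different sizes.

No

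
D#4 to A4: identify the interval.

D to A spans five letter names (D-E-F-G-A) — that makes it a fifth of some quality.
The perfect fifth is 7 semitones; here we have 6, one semitone narrower: diminished.

diminished fifth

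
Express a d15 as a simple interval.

Take out an octave (7 from the number): 15 − 7 = 8.
That makes a diminished fifteenth a compound diminished octave — an octave plus a diminished octave.

diminished 8th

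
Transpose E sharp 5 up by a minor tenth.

G sharp 6

Counting three letter names plus an octave up from E lands on G.
A minor tenth spans 15 semitones, so from E#5 the target pitch is G#6.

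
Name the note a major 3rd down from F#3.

D3

The third takes the letter from F down to D.
Moving 4 semitones down from F#3 (the size of a major third) reaches D3.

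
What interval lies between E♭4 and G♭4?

minor third

E to G spans three letter names (E-F-G) — that makes it a third of some quality.
Eb4 to Gb4 is 3 semitones, a half step short of the major third (4), so this is minor.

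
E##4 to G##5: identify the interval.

m10

E to G spans three letter names (E-F-G), plus an octave: a tenth.
A major tenth would be 16 semitones, but E##4 to G##5 is 15 — one semitone narrower, making it a minor tenth.
(Equivalently, a compound minor third: a minor third plus an octave.)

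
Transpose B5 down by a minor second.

A#5

Two letter names down from B: A.
A minor second spans 1 semitone, so from B5 the target pitch is A#5.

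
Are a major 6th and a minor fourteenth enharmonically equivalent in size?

No

A major sixth is 9 semitones but a minor fourteenth is 22 semitones — different sizes.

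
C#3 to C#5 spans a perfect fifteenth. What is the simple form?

P8

Subtracting seven from the interval number removes an octave: 15 − 7 = 8.
So a perfect fifteenth is an octave plus a perfect octave. The quality is unchanged.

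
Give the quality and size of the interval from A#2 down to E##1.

Descending from A#2 to E##1 is the same interval as ascending E##1 to A#2.
E to A spans four letter names (E-F-G-A), plus an octave — that makes it an eleventh of some quality.
A perfect eleventh would be 17 semitones; E##1 to A#2 is 16, one semitone narrower, so the interval is diminished.
(Equivalently, a compound diminished fourth: a diminished fourth plus an octave.)

diminished eleventh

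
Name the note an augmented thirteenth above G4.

E#6

The thirteenth's letter: G up six letter names plus an octave → E.
An augmented thirteenth is 22 semitones; 22 semitones up from G4 gives E#6.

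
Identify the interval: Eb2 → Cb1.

major tenth

Descending from Eb2 to Cb1 is the same interval as ascending Cb1 to Eb2.
C to E spans three letter names (C-D-E), plus an octave, so the interval is some kind of tenth.
Cb1 to Eb2 is 16 semitones, matching the major tenth exactly, so the quality is major.
(Equivalently, a compound major third: a major third plus an octave.)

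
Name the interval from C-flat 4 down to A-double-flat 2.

Descending from Cb4 to Abb2 is the same interval as ascending Abb2 to Cb4.
A to C spans three letter names (A-B-C), plus an octave — that makes it a tenth of some quality.
The major tenth spans 16 semitones, and Abb2 to Cb4 is exactly 16 semitones — so this is a major tenth.
(Equivalently, a compound major third: a major third plus an octave.)

M10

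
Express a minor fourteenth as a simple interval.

Subtracting seven from the interval number removes an octave: 14 − 7 = 7.
So a minor fourteenth is an octave plus a minor seventh. The quality is unchanged.

m7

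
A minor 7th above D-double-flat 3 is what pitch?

Counting seven letter names up from D lands on C.
Moving 10 semitones up from Dbb3 (the size of a minor seventh) reaches Cbb4.

C-double-flat 4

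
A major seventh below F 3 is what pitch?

G-flat 2

Counting seven letter names down from F lands on G.
Moving 11 semitones down from F3 (the size of a major seventh) reaches Gb2.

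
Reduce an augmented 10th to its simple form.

augmented third

Each octave removed subtracts seven from the number: 10 − 7 = 3.
That makes an augmented tenth a compound augmented third — an octave plus an augmented third.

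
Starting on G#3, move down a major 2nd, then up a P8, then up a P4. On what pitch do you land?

G#3 down a major second → F#3 (2 semitones).
A perfect octave up from F#3 is F#4.
A perfect fourth up from F#4 is B4.

B4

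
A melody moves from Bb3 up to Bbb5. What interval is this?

B to B is the same letter name, plus 2 octaves: a fifteenth.
Bb3 to Bbb5 spans 23 semitones — one semitone narrower than the perfect fifteenth (24) — giving a diminished fifteenth.
(Equivalently, a compound diminished octave: a diminished octave plus an octave.)

diminished fifteenth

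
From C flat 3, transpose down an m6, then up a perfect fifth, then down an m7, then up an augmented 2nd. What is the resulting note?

Down a minor sixth from Cb3: Eb2 (8 semitones down).
Eb2 up a perfect fifth → Bb2 (7 semitones).
A minor seventh down from Bb2 is C2.
Up an augmented second from C2: D#2 (3 semitones up).

D sharp 2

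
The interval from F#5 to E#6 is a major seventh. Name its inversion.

The rule of nine gives the new number: 9 − 7 = 2, so a seventh becomes a second.
The quality also flips — major becomes minor — giving a minor second.

minor 2nd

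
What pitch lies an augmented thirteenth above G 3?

E-sharp 5

The thirteenth's letter: G up six letter names plus an octave → E.
An augmented thirteenth spans 22 semitones, so from G3 the target pitch is E#5.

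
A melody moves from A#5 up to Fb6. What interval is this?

dd6

A to F spans six letter names (A-B-C-D-E-F), so the interval is some kind of sixth.
A#5 to Fb6 spans 6 semitones — three semitones narrower than the major sixth (9) — giving a doubly diminished sixth.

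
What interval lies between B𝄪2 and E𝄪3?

B to E spans four letter names (B-C-D-E): a fourth.
The perfect fourth spans 5 semitones, and B##2 to E##3 is exactly 5 semitones — so this is a perfect fourth.

P4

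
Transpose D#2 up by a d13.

Bb3

Six letters up from D (plus an octave) reaches B.
A diminished thirteenth spans 19 semitones, so from D#2 the target pitch is Bb3.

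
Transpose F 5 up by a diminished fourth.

The fourth takes the letter from F up to B.
A diminished fourth spans 4 semitones, so from F5 the target pitch is Bbb5.

B-double-flat 5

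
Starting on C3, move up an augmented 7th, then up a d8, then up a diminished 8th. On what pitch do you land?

Bb5

Up an augmented seventh from C3: B#3 (12 semitones up).
A diminished octave up from B#3 is B4.
A diminished octave up from B4 is Bb5.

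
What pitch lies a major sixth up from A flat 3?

Six letter names up from A: F.
A major sixth spans 9 semitones, so from Ab3 the target pitch is F4.

F 4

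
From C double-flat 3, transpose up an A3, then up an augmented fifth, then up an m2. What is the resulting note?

An augmented third up from Cbb3 is Eb3.
Up an augmented fifth from Eb3: B3 (8 semitones up).
B3 up a minor second → C4 (1 semitone).

C 4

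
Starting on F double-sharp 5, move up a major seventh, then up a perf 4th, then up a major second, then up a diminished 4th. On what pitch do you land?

A major seventh up from F##5 is E##6.
A perfect fourth up from E##6 is A##6.
A##6 up a major second → B##6 (2 semitones).
A diminished fourth up from B##6 is E#7.

E sharp 7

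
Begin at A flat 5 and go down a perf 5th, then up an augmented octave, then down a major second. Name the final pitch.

Ab5 down a perfect fifth → Db5 (7 semitones).
Db5 up an augmented octave → D6 (13 semitones).
D6 down a major second → C6 (2 semitones).

C 6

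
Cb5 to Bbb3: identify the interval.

major ninth

Descending from Cb5 to Bbb3 is the same interval as ascending Bbb3 to Cb5.
B to C spans two letter names (B-C), plus an octave: a ninth.
Bbb3 to Cb5 is 14 semitones, matching the major ninth exactly, so the quality is major.
(Equivalently, a compound major second: a major second plus an octave.)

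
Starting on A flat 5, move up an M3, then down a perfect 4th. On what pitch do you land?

G 5

Ab5 up a major third → C6 (4 semitones).
Down a perfect fourth from C6: G5 (5 semitones down).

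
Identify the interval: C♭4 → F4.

augmented fourth

C to F spans four letter names (C-D-E-F), so the interval is some kind of fourth.
Cb4 to F4 spans 6 semitones — one semitone wider than the perfect fourth (5) — giving an augmented fourth.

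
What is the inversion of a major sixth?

Inverted interval numbers add to nine, so a sixth pairs with a third (6 + 3 = 9).
Quality inverts too: major becomes minor. That makes the inversion a minor third.

minor 3rd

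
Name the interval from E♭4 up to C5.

E to C spans six letter names (E-F-G-A-B-C), so the interval is some kind of sixth.
The major sixth spans 9 semitones, and Eb4 to C5 is exactly 9 semitones — so this is a major sixth.

M6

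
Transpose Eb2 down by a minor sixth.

G1

The sixth takes the letter from E down to G.
A minor sixth spans 8 semitones, so from Eb2 the target pitch is G1.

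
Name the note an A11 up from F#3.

B#4

Counting four letter names plus an octave up from F lands on B.
An augmented eleventh spans 18 semitones, so from F#3 the target pitch is B#4.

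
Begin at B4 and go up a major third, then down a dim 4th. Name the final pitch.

A##4

B4 up a major third → D#5 (4 semitones).
A diminished fourth down from D#5 is A##4.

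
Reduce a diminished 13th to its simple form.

Subtracting seven from the interval number removes an octave: 13 − 7 = 6.
That makes a diminished thirteenth a compound diminished sixth — an octave plus a diminished sixth.

diminished sixth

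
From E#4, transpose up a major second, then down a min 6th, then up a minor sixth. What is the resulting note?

F##4

Up a major second from E#4: F##4 (2 semitones up).
F##4 down a minor sixth → A##3 (8 semitones).
A minor sixth up from A##3 is F##4.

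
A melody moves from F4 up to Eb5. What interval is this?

F to E spans seven letter names (F-G-A-B-C-D-E) — that makes it a seventh of some quality.
At 10 semitones, F4→Eb5 falls one short of a major seventh: minor.

m7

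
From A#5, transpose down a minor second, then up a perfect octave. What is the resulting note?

G##6

A#5 down a minor second → G##5 (1 semitone).
G##5 up a perfect octave → G##6 (12 semitones).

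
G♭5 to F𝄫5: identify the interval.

A2

Descending from Gb5 to Fbb5 is the same interval as ascending Fbb5 to Gb5.
F to G spans two letter names (F-G), so the interval is some kind of second.
The major second is 2 semitones; here we have 3, one semitone wider: augmented.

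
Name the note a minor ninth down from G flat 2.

The ninth's letter: G down two letter names plus an octave → F.
A minor ninth spans 13 semitones, so from Gb2 the target pitch is F1.

F 1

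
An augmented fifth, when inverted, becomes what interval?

d4

Inverted interval numbers add to nine, so a fifth pairs with a fourth (5 + 4 = 9).
And augmented becomes diminished under inversion, so we get a diminished fourth.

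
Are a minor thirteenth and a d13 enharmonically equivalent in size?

A minor thirteenth is 20 semitones but a diminished thirteenth is 19 semitones — different sizes.

No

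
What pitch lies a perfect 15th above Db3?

Db5

For a fifteenth the letter name doesn't change: still D, two octaves up.
A perfect fifteenth is 24 semitones; 24 semitones up from Db3 gives Db5.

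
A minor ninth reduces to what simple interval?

m2

Subtracting seven from the interval number removes an octave: 9 − 7 = 2.
So a minor ninth is an octave plus a minor second. The quality is unchanged.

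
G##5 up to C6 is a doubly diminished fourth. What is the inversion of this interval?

doubly augmented 5th

The rule of nine gives the new number: 9 − 4 = 5, so a fourth becomes a fifth.
Quality inverts too: doubly diminished becomes doubly augmented. That makes the inversion a doubly augmented fifth.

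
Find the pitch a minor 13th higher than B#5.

G#7

Counting six letter names plus an octave up from B lands on G.
A minor thirteenth spans 20 semitones, so from B#5 the target pitch is G#7.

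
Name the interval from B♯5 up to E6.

B to E spans four letter names (B-C-D-E), so the interval is some kind of fourth.
The perfect fourth is 5 semitones; here we have 4, one semitone narrower: diminished.

diminished 4th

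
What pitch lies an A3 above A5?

C##6

Three letter names up from A: C.
Moving 5 semitones up from A5 (the size of an augmented third) reaches C##6.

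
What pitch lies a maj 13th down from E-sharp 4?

G-sharp 2

Six letters down from E (plus an octave) reaches G.
Moving 21 semitones down from E#4 (the size of a major thirteenth) reaches G#2.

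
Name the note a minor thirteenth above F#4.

D6

Counting six letter names plus an octave up from F lands on D.
Moving 20 semitones up from F#4 (the size of a minor thirteenth) reaches D6.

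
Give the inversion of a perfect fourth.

Interval numbers invert to sum to nine: 4 + 5 = 9, so a fourth inverts to a fifth.
Quality inverts too: perfect stays perfect. That makes the inversion a perfect fifth.

perfect fifth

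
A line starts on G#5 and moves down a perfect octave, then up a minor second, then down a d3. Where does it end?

F##4

Down a perfect octave from G#5: G#4 (12 semitones down).
A minor second up from G#4 is A4.
A4 down a diminished third → F##4 (2 semitones).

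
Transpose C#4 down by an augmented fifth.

Five letter names down from C: F.
An augmented fifth is 8 semitones; 8 semitones down from C#4 gives F3.

F3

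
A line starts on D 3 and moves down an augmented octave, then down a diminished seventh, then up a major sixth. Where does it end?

C sharp 2

Down an augmented octave from D3: Db2 (13 semitones down).
Down a diminished seventh from Db2: E1 (9 semitones down).
E1 up a major sixth → C#2 (9 semitones).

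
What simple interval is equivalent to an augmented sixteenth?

Subtracting seven from the interval number removes an octave: 16 − 14 = 2.
Quality carries through unchanged, so the simple form is an augmented second.

augmented second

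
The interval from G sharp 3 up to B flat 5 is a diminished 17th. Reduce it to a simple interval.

Take out 2 octaves (14 from the number): 17 − 14 = 3.
So a diminished seventeenth is 2 octaves plus a diminished third. The quality is unchanged.

d3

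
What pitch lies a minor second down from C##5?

B##4

The second takes the letter from C down to B.
A minor second is 1 semitone; 1 semitone down from C##5 gives B##4.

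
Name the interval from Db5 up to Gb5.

perfect fourth

D to G spans four letter names (D-E-F-G) — that makes it a fourth of some quality.
Counting semitones, Db5→Gb5 is 5, which is the perfect fourth.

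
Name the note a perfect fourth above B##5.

E##6

The fourth takes the letter from B up to E.
Moving 5 semitones up from B##5 (the size of a perfect fourth) reaches E##6.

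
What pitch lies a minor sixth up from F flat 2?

D double-flat 3

The sixth takes the letter from F up to D.
A minor sixth spans 8 semitones, so from Fb2 the target pitch is Dbb3.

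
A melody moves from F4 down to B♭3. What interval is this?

Descending from F4 to Bb3 is the same interval as ascending Bb3 to F4.
B to F spans five letter names (B-C-D-E-F): a fifth.
Counting semitones, Bb3→F4 is 7, which is the perfect fifth.

perfect fifth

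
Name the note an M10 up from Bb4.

Counting three letter names plus an octave up from B lands on D.
A major tenth is 16 semitones; 16 semitones up from Bb4 gives D6.

D6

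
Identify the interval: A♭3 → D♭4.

perfect fourth

A to D spans four letter names (A-B-C-D): a fourth.
Counting semitones, Ab3→Db4 is 5, which is the perfect fourth.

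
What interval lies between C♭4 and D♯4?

C to D spans two letter names (C-D): a second.
A major second would be 2 semitones; Cb4 to D#4 is 4, two semitones wider, so the interval is doubly augmented.

doubly augmented second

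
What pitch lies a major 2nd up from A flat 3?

Counting two letter names up from A lands on B.
A major second spans 2 semitones, so from Ab3 the target pitch is Bb3.

B flat 3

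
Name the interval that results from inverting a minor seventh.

M2

The rule of nine gives the new number: 9 − 7 = 2, so a seventh becomes a second.
The quality also flips — minor becomes major — giving a major second.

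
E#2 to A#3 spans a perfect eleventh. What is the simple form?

Subtracting seven from the interval number removes an octave: 11 − 7 = 4.
That makes a perfect eleventh a compound perfect fourth — an octave plus a perfect fourth.

P4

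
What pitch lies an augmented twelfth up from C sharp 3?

Counting five letter names plus an octave up from C lands on G.
Moving 20 semitones up from C#3 (the size of an augmented twelfth) reaches G##4.

G double-sharp 4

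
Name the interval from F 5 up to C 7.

perfect 12th

F to C spans five letter names (F-G-A-B-C), plus an octave: a twelfth.
Counting semitones, F5→C7 is 19, which is the perfect twelfth.
(Equivalently, a compound perfect fifth: a perfect fifth plus an octave.)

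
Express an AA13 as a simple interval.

Each octave removed subtracts seven from the number: 13 − 7 = 6.
So a doubly augmented thirteenth is an octave plus a doubly augmented sixth. The quality is unchanged.

doubly augmented sixth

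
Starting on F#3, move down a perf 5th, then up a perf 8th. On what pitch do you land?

B3

A perfect fifth down from F#3 is B2.
A perfect octave up from B2 is B3.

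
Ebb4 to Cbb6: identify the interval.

minor thirteenth

E to C spans six letter names (E-F-G-A-B-C), plus an octave: a thirteenth.
Ebb4 to Cbb6 is 20 semitones, a half step short of the major thirteenth (21), so this is minor.
(Equivalently, a compound minor sixth: a minor sixth plus an octave.)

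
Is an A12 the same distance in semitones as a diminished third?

An augmented twelfth is 20 semitones but a diminished third is 2 semitones — different sizes.

No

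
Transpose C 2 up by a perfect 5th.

G 2

Counting five letter names up from C lands on G.
Moving 7 semitones up from C2 (the size of a perfect fifth) reaches G2.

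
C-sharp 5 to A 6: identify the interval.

minor 13th

C to A spans six letter names (C-D-E-F-G-A), plus an octave: a thirteenth.
C#5 to A6 is 20 semitones, a half step short of the major thirteenth (21), so this is minor.
(Equivalently, a compound minor sixth: a minor sixth plus an octave.)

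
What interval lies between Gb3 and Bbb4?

minor tenth

G to B spans three letter names (G-A-B), plus an octave — that makes it a tenth of some quality.
A major tenth would be 16 semitones, but Gb3 to Bbb4 is 15 — one semitone narrower, making it a minor tenth.
(Equivalently, a compound minor third: a minor third plus an octave.)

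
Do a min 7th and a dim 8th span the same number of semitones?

A minor seventh is 10 semitones but a diminished octave is 11 semitones — different sizes.

No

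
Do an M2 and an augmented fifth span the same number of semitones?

2 semitones (major second) vs 8 semitones (augmented fifth): not equal.

No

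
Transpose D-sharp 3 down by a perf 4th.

Counting four letter names down from D lands on A.
Moving 5 semitones down from D#3 (the size of a perfect fourth) reaches A#2.

A-sharp 2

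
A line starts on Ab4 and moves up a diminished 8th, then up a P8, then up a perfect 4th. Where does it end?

A diminished octave up from Ab4 is Abb5.
Up a perfect octave from Abb5: Abb6 (12 semitones up).
Up a perfect fourth from Abb6: Dbb7 (5 semitones up).

Dbb7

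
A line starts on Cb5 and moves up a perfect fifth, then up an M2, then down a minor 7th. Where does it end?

A perfect fifth up from Cb5 is Gb5.
Gb5 up a major second → Ab5 (2 semitones).
Ab5 down a minor seventh → Bb4 (10 semitones).

Bb4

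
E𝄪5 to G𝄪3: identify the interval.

major thirteenth

Descending from E##5 to G##3 is the same interval as ascending G##3 to E##5.
G to E spans six letter names (G-A-B-C-D-E), plus an octave: a thirteenth.
G##3 to E##5 is 21 semitones, matching the major thirteenth exactly, so the quality is major.
(Equivalently, a compound major sixth: a major sixth plus an octave.)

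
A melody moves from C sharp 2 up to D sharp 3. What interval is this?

major ninth

C to D spans two letter names (C-D), plus an octave — that makes it a ninth of some quality.
Counting semitones, C#2→D#3 is 14, which is the major ninth.
(Equivalently, a compound major second: a major second plus an octave.)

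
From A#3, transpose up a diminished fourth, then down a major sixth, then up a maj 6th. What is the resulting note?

A diminished fourth up from A#3 is D4.
A major sixth down from D4 is F3.
F3 up a major sixth → D4 (9 semitones).

D4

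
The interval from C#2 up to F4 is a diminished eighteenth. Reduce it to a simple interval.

Each octave removed subtracts seven from the number: 18 − 14 = 4.
Quality carries through unchanged, so the simple form is a diminished fourth.

diminished fourth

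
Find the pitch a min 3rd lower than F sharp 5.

Counting three letter names down from F lands on D.
Moving 3 semitones down from F#5 (the size of a minor third) reaches D#5.

D sharp 5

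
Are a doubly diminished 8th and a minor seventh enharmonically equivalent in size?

A doubly diminished octave = 10 semitones = a minor seventh; enharmonically equal.

Yes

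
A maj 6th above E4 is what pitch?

Counting six letter names up from E lands on C.
A major sixth spans 9 semitones, so from E4 the target pitch is C#5.

C#5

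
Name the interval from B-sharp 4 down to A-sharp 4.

M2

Descending from B#4 to A#4 is the same interval as ascending A#4 to B#4.
A to B spans two letter names (A-B): a second.
Counting semitones, A#4→B#4 is 2, which is the major second.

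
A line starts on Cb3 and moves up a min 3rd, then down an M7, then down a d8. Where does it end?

Cb3 up a minor third → Ebb3 (3 semitones).
Down a major seventh from Ebb3: Fbb2 (11 semitones down).
Fbb2 down a diminished octave → Fb1 (11 semitones).

Fb1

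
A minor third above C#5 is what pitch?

E5

Counting three letter names up from C lands on E.
A minor third spans 3 semitones, so from C#5 the target pitch is E5.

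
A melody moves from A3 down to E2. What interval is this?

Descending from A3 to E2 is the same interval as ascending E2 to A3.
E to A spans four letter names (E-F-G-A), plus an octave: an eleventh.
Counting semitones, E2→A3 is 17, which is the perfect eleventh.
(Equivalently, a compound perfect fourth: a perfect fourth plus an octave.)

perfect 11th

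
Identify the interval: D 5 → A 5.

perfect fifth

D to A spans five letter names (D-E-F-G-A): a fifth.
D5 to A5 is 7 semitones, matching the perfect fifth exactly, so the quality is perfect.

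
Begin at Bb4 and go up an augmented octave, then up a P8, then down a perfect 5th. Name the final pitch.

Bb4 up an augmented octave → B5 (13 semitones).
Up a perfect octave from B5: B6 (12 semitones up).
Down a perfect fifth from B6: E6 (7 semitones down).

E6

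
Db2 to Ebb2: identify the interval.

D to E spans two letter names (D-E) — that makes it a second of some quality.
A major second would be 2 semitones, but Db2 to Ebb2 is 1 — one semitone narrower, making it a minor second.

minor second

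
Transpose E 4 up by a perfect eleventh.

A 5

Four letters up from E (plus an octave) reaches A.
A perfect eleventh is 17 semitones; 17 semitones up from E4 gives A5.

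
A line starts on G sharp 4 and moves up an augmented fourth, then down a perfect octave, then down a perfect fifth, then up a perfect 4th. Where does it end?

B sharp 3

An augmented fourth up from G#4 is C##5.
Down a perfect octave from C##5: C##4 (12 semitones down).
A perfect fifth down from C##4 is F##3.
F##3 up a perfect fourth → B#3 (5 semitones).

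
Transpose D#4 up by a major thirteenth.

B#5

The thirteenth's letter: D up six letter names plus an octave → B.
A major thirteenth is 21 semitones; 21 semitones up from D#4 gives B#5.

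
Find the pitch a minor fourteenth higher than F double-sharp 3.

E sharp 5

Seven letters up from F (plus an octave) reaches E.
A minor fourteenth spans 22 semitones, so from F##3 the target pitch is E#5.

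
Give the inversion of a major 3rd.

Interval numbers invert to sum to nine: 3 + 6 = 9, so a third inverts to a sixth.
And major becomes minor under inversion, so we get a minor sixth.

minor 6th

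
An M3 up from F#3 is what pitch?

The third takes the letter from F up to A.
A major third spans 4 semitones, so from F#3 the target pitch is A#3.

A#3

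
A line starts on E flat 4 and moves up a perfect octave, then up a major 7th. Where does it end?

A perfect octave up from Eb4 is Eb5.
Eb5 up a major seventh → D6 (11 semitones).

D 6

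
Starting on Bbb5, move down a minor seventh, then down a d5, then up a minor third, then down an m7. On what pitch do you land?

A minor seventh down from Bbb5 is Cb5.
Cb5 down a diminished fifth → F4 (6 semitones).
Up a minor third from F4: Ab4 (3 semitones up).
Ab4 down a minor seventh → Bb3 (10 semitones).

Bb3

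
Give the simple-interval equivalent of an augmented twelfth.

Each octave removed subtracts seven from the number: 12 − 7 = 5.
Quality carries through unchanged, so the simple form is an augmented fifth.

augmented fifth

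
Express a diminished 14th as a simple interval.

d7

Take out an octave (7 from the number): 14 − 7 = 7.
Quality carries through unchanged, so the simple form is a diminished seventh.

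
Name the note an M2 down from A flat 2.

G flat 2

Two letter names down from A: G.
Moving 2 semitones down from Ab2 (the size of a major second) reaches Gb2.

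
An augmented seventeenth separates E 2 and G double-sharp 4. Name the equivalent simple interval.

A3

Take out 2 octaves (14 from the number): 17 − 14 = 3.
So an augmented seventeenth is 2 octaves plus an augmented third. The quality is unchanged.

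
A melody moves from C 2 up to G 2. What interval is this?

C to G spans five letter names (C-D-E-F-G) — that makes it a fifth of some quality.
C2 to G2 is 7 semitones, matching the perfect fifth exactly, so the quality is perfect.

perfect fifth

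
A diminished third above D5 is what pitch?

Fb5

The third takes the letter from D up to F.
Moving 2 semitones up from D5 (the size of a diminished third) reaches Fb5.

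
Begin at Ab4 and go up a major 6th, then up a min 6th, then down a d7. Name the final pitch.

E5

A major sixth up from Ab4 is F5.
A minor sixth up from F5 is Db6.
A diminished seventh down from Db6 is E5.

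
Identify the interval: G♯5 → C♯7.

G to C spans four letter names (G-A-B-C), plus an octave: an eleventh.
The perfect eleventh spans 17 semitones, and G#5 to C#7 is exactly 17 semitones — so this is a perfect eleventh.
(Equivalently, a compound perfect fourth: a perfect fourth plus an octave.)

perfect eleventh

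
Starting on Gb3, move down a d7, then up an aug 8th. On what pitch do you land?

Gb3 down a diminished seventh → A2 (9 semitones).
A2 up an augmented octave → A#3 (13 semitones).

A#3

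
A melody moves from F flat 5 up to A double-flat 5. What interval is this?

F to A spans three letter names (F-G-A) — that makes it a third of some quality.
A major third would be 4 semitones, but Fb5 to Abb5 is 3 — one semitone narrower, making it a minor third.

minor 3rd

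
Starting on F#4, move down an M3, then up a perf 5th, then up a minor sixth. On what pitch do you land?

F5

F#4 down a major third → D4 (4 semitones).
A perfect fifth up from D4 is A4.
A minor sixth up from A4 is F5.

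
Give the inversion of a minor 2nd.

M7

Interval numbers invert to sum to nine: 2 + 7 = 9, so a second inverts to a seventh.
And minor becomes major under inversion, so we get a major seventh.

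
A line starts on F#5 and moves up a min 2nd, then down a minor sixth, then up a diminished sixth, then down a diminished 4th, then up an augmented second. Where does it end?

E#5

A minor second up from F#5 is G5.
G5 down a minor sixth → B4 (8 semitones).
Up a diminished sixth from B4: Gb5 (7 semitones up).
A diminished fourth down from Gb5 is D5.
D5 up an augmented second → E#5 (3 semitones).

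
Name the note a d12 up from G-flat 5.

D-double-flat 7

Counting five letter names plus an octave up from G lands on D.
A diminished twelfth spans 18 semitones, so from Gb5 the target pitch is Dbb7.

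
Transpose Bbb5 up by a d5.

Fbb6

Five letter names up from B: F.
Moving 6 semitones up from Bbb5 (the size of a diminished fifth) reaches Fbb6.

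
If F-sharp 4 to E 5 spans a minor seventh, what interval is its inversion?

M2

Interval numbers invert to sum to nine: 7 + 2 = 9, so a seventh inverts to a second.
Quality inverts too: minor becomes major. That makes the inversion a major second.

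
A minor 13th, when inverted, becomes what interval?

major 3rd

First reduce the compound minor thirteenth to its simple form, a minor sixth.
Interval numbers invert to sum to nine: 6 + 3 = 9, so a sixth inverts to a third.
Quality inverts too: minor becomes major. That makes the inversion a major third.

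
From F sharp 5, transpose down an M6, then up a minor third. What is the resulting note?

Down a major sixth from F#5: A4 (9 semitones down).
A4 up a minor third → C5 (3 semitones).

C 5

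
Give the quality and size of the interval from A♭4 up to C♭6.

A to C spans three letter names (A-B-C), plus an octave, so the interval is some kind of tenth.
At 15 semitones, Ab4→Cb6 falls one short of a major tenth: minor.
(Equivalently, a compound minor third: a minor third plus an octave.)

minor 10th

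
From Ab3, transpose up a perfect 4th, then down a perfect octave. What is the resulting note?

Db3

A perfect fourth up from Ab3 is Db4.
A perfect octave down from Db4 is Db3.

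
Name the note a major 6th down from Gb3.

The sixth takes the letter from G down to B.
A major sixth spans 9 semitones, so from Gb3 the target pitch is Bbb2.

Bbb2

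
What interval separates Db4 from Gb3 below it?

Descending from Db4 to Gb3 is the same interval as ascending Gb3 to Db4.
G to D spans five letter names (G-A-B-C-D) — that makes it a fifth of some quality.
Gb3 to Db4 is 7 semitones, matching the perfect fifth exactly, so the quality is perfect.

perfect fifth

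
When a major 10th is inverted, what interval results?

minor sixth

First reduce the compound major tenth to its simple form, a major third.
Interval numbers invert to sum to nine: 3 + 6 = 9, so a third inverts to a sixth.
The quality also flips — major becomes minor — giving a minor sixth.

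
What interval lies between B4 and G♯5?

B to G spans six letter names (B-C-D-E-F-G), so the interval is some kind of sixth.
B4 to G#5 is 9 semitones, matching the major sixth exactly, so the quality is major.

major sixth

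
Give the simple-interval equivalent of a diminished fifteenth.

diminished octave

Subtracting seven from the interval number removes an octave: 15 − 7 = 8.
Quality carries through unchanged, so the simple form is a diminished octave.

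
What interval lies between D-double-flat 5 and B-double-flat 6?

D to B spans six letter names (D-E-F-G-A-B), plus an octave, so the interval is some kind of thirteenth.
The major thirteenth spans 21 semitones, and Dbb5 to Bbb6 is exactly 21 semitones — so this is a major thirteenth.
(Equivalently, a compound major sixth: a major sixth plus an octave.)

major thirteenth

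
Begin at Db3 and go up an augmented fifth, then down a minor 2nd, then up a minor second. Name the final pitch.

A3

Db3 up an augmented fifth → A3 (8 semitones).
A minor second down from A3 is G#3.
A minor second up from G#3 is A3.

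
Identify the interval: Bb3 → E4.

A4

B to E spans four letter names (B-C-D-E) — that makes it a fourth of some quality.
A perfect fourth would be 5 semitones; Bb3 to E4 is 6, one semitone wider, so the interval is augmented.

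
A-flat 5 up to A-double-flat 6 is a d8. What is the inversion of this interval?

Interval numbers invert to sum to nine: 8 + 1 = 9, so an octave inverts to a unison.
The quality also flips — diminished becomes augmented — giving an augmented unison.

A1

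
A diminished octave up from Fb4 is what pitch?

Fbb5

An octave keeps the letter name F, an octave up from F.
A diminished octave spans 11 semitones, so from Fb4 the target pitch is Fbb5.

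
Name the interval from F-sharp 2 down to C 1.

A11

Descending from F#2 to C1 is the same interval as ascending C1 to F#2.
C to F spans four letter names (C-D-E-F), plus an octave: an eleventh.
The perfect eleventh is 17 semitones; here we have 18, one semitone wider: augmented.
(Equivalently, a compound augmented fourth: an augmented fourth plus an octave.)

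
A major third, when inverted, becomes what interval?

minor 6th

Inverted interval numbers add to nine, so a third pairs with a sixth (3 + 6 = 9).
And major becomes minor under inversion, so we get a minor sixth.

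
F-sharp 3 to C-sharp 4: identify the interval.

F to C spans five letter names (F-G-A-B-C): a fifth.
The perfect fifth spans 7 semitones, and F#3 to C#4 is exactly 7 semitones — so this is a perfect fifth.

P5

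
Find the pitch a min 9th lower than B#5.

The ninth's letter: B down two letter names plus an octave → A.
A minor ninth is 13 semitones; 13 semitones down from B#5 gives A##4.

A##4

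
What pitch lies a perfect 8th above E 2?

An octave keeps the letter name E, an octave up from E.
A perfect octave spans 12 semitones, so from E2 the target pitch is E3.

E 3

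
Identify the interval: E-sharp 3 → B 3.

diminished 5th

E to B spans five letter names (E-F-G-A-B), so the interval is some kind of fifth.
A perfect fifth would be 7 semitones; E#3 to B3 is 6, one semitone narrower, so the interval is diminished.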